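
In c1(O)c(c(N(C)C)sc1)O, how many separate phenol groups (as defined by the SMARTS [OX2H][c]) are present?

[OX2H][c] is the SMARTS for a phenol: a hydroxyl oxygen attached to an aromatic carbon.
The molecule carries 2 separate instances of a hydroxyl group (-OH) meeting every constraint; each maps to a distinct set of atoms, giving 2 matches.

2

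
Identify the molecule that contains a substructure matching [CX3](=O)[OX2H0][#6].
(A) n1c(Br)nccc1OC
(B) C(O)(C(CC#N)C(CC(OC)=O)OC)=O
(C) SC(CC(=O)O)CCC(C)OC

[CX3](=O)[OX2H0][#6] describes a carbonyl carbon bonded to an oxygen that is itself bonded to carbon (no H on that O) (an ester).
(A) has a methoxy ether (-OCH3) but the ether oxygen is not adjacent to a C=O carbon.
(B) contains a methyl-ester group (-C(=O)OCH3), which satisfies every atom and bond constraint.
(C) has a carboxylic acid group (-C(=O)OH) but the singly-bonded O carries H (OX2H1, not H0).
So the answer is (B).

B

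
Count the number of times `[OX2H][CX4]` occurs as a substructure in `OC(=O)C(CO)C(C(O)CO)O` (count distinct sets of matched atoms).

4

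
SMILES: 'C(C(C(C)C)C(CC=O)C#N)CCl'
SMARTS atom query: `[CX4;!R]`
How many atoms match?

8

The query [CX4;!R] means: aliphatic carbon with four total connections, not in a ring.
Check the 13 heavy atoms by environment: 8× C (X4, acyclic) → match; 1× C (X2, acyclic) → no; 1× N (X1, acyclic) → no; 1× Cl (X1, acyclic) → no; 1× C (X3, acyclic) → no; 1× O (X1, acyclic) → no.
That gives 8 matching atoms.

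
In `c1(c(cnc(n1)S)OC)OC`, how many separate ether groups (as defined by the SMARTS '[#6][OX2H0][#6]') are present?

2

[#6][OX2H0][#6] is the SMARTS for an ether: an aliphatic oxygen bridging two carbons with no H on the oxygen.
The molecule carries 2 separate instances of a methoxy ether (-OCH3) meeting every constraint; each maps to a distinct set of atoms, giving 2 matches.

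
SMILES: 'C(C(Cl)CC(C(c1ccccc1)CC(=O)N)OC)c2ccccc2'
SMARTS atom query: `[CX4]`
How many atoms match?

Check the 24 heavy atoms by environment: 7× C (X4) → match; 1× Cl (X1) → no; 1× O (X2) → no; 12× c (aromatic, X3) → no; 1× C (X3) → no; 1× O (X1) → no; 1× N (X3) → no.
That gives 7 matching atoms.

7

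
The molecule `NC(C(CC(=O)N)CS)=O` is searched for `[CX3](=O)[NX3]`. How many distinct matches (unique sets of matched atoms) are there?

2

[CX3](=O)[NX3] is the SMARTS for an amide: a carbonyl carbon bonded to a trivalent nitrogen.
The molecule carries 2 separate instances of a primary amide (-C(=O)NH2) meeting every constraint; each maps to a distinct set of atoms, giving 2 matches.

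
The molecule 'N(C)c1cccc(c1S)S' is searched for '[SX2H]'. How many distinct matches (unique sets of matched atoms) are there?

[SX2H] is the SMARTS for a thiol: an aliphatic sulfur with two connections, one being H.
The molecule carries 2 separate instances of a thiol (-SH) meeting every constraint; each maps to a distinct set of atoms, giving 2 matches.

2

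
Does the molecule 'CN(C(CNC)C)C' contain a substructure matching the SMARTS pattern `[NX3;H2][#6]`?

No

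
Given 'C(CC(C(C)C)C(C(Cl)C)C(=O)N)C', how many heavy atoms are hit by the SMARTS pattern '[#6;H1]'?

4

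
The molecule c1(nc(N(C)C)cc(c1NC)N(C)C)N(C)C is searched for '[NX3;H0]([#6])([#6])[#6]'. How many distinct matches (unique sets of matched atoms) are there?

[NX3;H0]([#6])([#6])[#6] is the SMARTS for a tertiary amine: a trivalent nitrogen with no H, bonded to three carbons.
The molecule carries 3 separate instances of a dimethylamino group (-N(CH3)2) meeting every constraint; each maps to a distinct set of atoms, giving 3 matches.

3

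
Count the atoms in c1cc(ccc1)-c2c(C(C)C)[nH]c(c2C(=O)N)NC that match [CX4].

4

The query [CX4] means: C with X4: aliphatic carbon with exactly 4 total connections (bonds + H).
Check the 19 heavy atoms by environment: 1× n (aromatic, X3) → no; 10× c (aromatic, X3) → no; 2× N (X3) → no; 4× C (X4) → match; 1× C (X3) → no; 1× O (X1) → no.
That gives 4 matching atoms.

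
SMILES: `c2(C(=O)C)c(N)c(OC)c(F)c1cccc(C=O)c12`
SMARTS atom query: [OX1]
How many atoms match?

2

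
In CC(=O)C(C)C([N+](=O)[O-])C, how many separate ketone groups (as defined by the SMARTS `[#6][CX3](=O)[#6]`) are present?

[#6][CX3](=O)[#6] is the SMARTS for a ketone: a carbonyl carbon (no H) flanked by two carbons.
Exactly one fragment in the molecule meets all constraints, giving 1 match.

1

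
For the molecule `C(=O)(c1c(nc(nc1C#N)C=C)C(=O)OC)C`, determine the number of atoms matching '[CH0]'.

3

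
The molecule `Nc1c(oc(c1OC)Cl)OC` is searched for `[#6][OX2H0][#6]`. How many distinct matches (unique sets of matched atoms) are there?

2

[#6][OX2H0][#6] is the SMARTS for an ether: an aliphatic oxygen bridging two carbons with no H on the oxygen.
The molecule carries 2 separate instances of a methoxy ether (-OCH3) meeting every constraint; each maps to a distinct set of atoms, giving 2 matches.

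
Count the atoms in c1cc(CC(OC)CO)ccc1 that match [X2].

The query [X2] means: any atom with exactly two total connections (bonds + H).
Check the 12 heavy atoms by environment: 4× C (X4) → no; 2× O (X2) → match; 6× c (aromatic, X3) → no.
That gives 2 matching atoms.

2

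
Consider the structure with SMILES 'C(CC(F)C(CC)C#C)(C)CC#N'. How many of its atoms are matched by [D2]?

5

Check the 13 heavy atoms by environment: 5× C (D2) → match; 3× C (D3) → no; 3× C (D1) → no; 1× N (D1) → no; 1× F (D1) → no.
That gives 5 matching atoms.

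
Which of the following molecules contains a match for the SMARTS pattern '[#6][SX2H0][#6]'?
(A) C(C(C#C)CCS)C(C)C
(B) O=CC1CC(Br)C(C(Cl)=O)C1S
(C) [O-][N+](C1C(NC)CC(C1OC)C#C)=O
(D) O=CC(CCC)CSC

D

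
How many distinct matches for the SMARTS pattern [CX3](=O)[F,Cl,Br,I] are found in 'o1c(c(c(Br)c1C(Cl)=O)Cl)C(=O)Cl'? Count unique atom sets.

[CX3](=O)[F,Cl,Br,I] is the SMARTS for an acyl halide: a carbonyl carbon bonded to a halogen.
The molecule carries 2 separate instances of an acyl chloride (-C(=O)Cl) meeting every constraint; each maps to a distinct set of atoms, giving 2 matches.

2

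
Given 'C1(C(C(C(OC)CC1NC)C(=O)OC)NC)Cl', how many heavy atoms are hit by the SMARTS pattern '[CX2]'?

The query [CX2] means: C with X2: aliphatic carbon with exactly 2 total connections.
Check the 17 heavy atoms by environment: 10× C (X4) → no; 2× O (X2) → no; 1× Cl (X1) → no; 2× N (X3) → no; 1× C (X3) → no; 1× O (X1) → no.
No environment satisfies the query, so 0 matching atoms.

0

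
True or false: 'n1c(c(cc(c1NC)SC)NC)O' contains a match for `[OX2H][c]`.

True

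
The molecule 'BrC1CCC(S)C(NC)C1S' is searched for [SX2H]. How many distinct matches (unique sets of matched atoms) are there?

2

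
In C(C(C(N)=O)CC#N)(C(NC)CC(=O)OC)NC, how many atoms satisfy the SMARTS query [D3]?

Check the 18 heavy atoms by environment: 3× C (D2) → no; 5× C (D3) → match; 2× N (D2) → no; 3× C (D1) → no; 2× O (D1) → no; 1× O (D2) → no; 2× N (D1) → no.
That gives 5 matching atoms.

5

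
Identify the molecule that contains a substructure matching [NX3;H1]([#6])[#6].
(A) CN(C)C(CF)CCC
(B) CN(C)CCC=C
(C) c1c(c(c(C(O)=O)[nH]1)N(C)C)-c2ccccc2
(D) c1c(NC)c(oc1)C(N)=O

D

[NX3;H1]([#6])[#6] describes a trivalent nitrogen with one H, bonded to two carbons (a secondary amine).
(A) has a dimethylamino group (-N(CH3)2) but the nitrogen has H0, not H1.
(B) has a dimethylamino group (-N(CH3)2) but the nitrogen has H0, not H1.
(C) has a dimethylamino group (-N(CH3)2) but the nitrogen has H0, not H1.
(D) contains an N-methylamino group (-NHCH3), which satisfies every atom and bond constraint.
So the answer is (D).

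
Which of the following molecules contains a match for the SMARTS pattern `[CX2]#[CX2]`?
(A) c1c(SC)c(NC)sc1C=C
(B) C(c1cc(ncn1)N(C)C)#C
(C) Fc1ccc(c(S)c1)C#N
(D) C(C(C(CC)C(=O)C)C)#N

[CX2]#[CX2] describes a carbon-carbon triple bond (an alkyne).
(A) has a vinyl group (-CH=CH2) but the C=C is a double bond; both carbons are CX3, not CX2.
(B) contains an ethynyl group (-C#CH), which satisfies every atom and bond constraint.
(C) has a nitrile (-C#N) but the triple bond is C#N, not C#C.
(D) has a nitrile (-C#N) but the triple bond is C#N, not C#C.
So the answer is (B).

B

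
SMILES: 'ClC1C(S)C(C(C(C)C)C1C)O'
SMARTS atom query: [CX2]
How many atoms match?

The query [CX2] means: C with X2: aliphatic carbon with exactly 2 total connections.
Check the 12 heavy atoms by environment: 9× C (X4) → no; 1× Cl (X1) → no; 1× O (X2) → no; 1× S (X2) → no.
No environment satisfies the query, so 0 matching atoms.

0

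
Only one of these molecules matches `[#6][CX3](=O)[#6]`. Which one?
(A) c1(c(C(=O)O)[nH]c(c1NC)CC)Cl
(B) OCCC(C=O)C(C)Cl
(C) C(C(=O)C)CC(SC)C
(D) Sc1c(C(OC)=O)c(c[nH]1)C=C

C

[#6][CX3](=O)[#6] describes a carbonyl carbon (no H) flanked by two carbons (a ketone).
(A) has a carboxylic acid group (-C(=O)OH) but one neighbour of the carbonyl carbon is O, not C.
(B) has an aldehyde (-CHO) but the carbonyl carbon has H1, so it is not flanked by two carbons.
(C) contains an acetyl/ketone group (-C(=O)CH3), which satisfies every atom and bond constraint.
(D) has a methyl-ester group (-C(=O)OCH3) but one neighbour of the carbonyl carbon is O, not C.
So the answer is (C).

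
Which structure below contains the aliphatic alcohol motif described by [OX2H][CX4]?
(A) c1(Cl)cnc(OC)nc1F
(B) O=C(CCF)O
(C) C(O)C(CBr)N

C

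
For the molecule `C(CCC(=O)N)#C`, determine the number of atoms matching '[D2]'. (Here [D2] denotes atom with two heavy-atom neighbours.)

3

The query [D2] means: atom with exactly two heavy-atom neighbours.
Check the 7 heavy atoms by environment: 3× C (D2) → match; 1× C (D1) → no; 1× C (D3) → no; 1× O (D1) → no; 1× N (D1) → no.
That gives 3 matching atoms.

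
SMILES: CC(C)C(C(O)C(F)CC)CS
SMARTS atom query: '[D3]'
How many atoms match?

Check the 12 heavy atoms by environment: 2× C (D2) → no; 4× C (D3) → match; 1× F (D1) → no; 3× C (D1) → no; 1× S (D1) → no; 1× O (D1) → no.
That gives 4 matching atoms.

4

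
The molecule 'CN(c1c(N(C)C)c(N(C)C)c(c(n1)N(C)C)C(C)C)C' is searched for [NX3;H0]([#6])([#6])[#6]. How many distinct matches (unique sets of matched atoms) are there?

4

[NX3;H0]([#6])([#6])[#6] is the SMARTS for a tertiary amine: a trivalent nitrogen with no H, bonded to three carbons.
The molecule carries 4 separate instances of a dimethylamino group (-N(CH3)2) meeting every constraint; each maps to a distinct set of atoms, giving 4 matches.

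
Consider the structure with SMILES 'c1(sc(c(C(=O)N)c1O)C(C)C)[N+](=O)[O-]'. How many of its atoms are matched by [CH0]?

The query [CH0] means: aliphatic carbon with no attached hydrogen.
Check the 15 heavy atoms by environment: 1× s (aromatic, H0) → no; 4× c (aromatic, H0) → no; 1× C (H1) → no; 2× C (H3) → no; 1× C (H0) → match; 2× O (H0) → no; 1× N (H2) → no; 1× N (charge +1, H0) → no; 1× O (charge -1, H0) → no; 1× O (H1) → no.
That gives 1 matching atom.

1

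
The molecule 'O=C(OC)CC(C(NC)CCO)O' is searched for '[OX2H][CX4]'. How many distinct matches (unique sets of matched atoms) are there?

2

[OX2H][CX4] is the SMARTS for an aliphatic alcohol: a hydroxyl oxygen bound to an sp3 (X4) carbon.
The molecule carries 2 separate instances of a hydroxyl group (-OH) meeting every constraint; each maps to a distinct set of atoms, giving 2 matches.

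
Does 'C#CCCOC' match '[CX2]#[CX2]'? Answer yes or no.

Yes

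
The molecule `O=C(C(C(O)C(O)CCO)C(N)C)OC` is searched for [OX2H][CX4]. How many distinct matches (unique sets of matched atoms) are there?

3

[OX2H][CX4] is the SMARTS for an aliphatic alcohol: a hydroxyl oxygen bound to an sp3 (X4) carbon.
The molecule carries 3 separate instances of a hydroxyl group (-OH) meeting every constraint; each maps to a distinct set of atoms, giving 3 matches.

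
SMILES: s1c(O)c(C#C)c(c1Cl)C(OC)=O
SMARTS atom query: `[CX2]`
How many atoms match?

The query [CX2] means: C with X2: aliphatic carbon with exactly 2 total connections.
Check the 13 heavy atoms by environment: 1× s (aromatic, X2) → no; 4× c (aromatic, X3) → no; 1× C (X3) → no; 1× O (X1) → no; 2× O (X2) → no; 1× C (X4) → no; 2× C (X2) → match; 1× Cl (X1) → no.
That gives 2 matching atoms.

2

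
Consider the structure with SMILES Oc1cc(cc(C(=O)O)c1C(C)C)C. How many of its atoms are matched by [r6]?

6

The query [r6] means: r6 matches atoms in a six-membered ring.
Check the 14 heavy atoms by environment: 6× c (aromatic, in 6-ring) → match; 5× C (acyclic) → no; 3× O (acyclic) → no.
That gives 6 matching atoms.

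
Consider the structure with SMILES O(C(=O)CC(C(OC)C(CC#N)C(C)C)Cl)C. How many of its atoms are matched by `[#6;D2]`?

3

Check the 17 heavy atoms by environment: 3× C (D2) → match; 5× C (D3) → no; 2× O (D2) → no; 4× C (D1) → no; 1× N (D1) → no; 1× O (D1) → no; 1× Cl (D1) → no.
That gives 3 matching atoms.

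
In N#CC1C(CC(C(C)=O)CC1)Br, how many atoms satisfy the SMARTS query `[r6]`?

The query [r6] means: r6 matches atoms in a six-membered ring.
Check the 12 heavy atoms by environment: 6× C (in 6-ring) → match; 1× Br (acyclic) → no; 3× C (acyclic) → no; 1× O (acyclic) → no; 1× N (acyclic) → no.
That gives 6 matching atoms.

6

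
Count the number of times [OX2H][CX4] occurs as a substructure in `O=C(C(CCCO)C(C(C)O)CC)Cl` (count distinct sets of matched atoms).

2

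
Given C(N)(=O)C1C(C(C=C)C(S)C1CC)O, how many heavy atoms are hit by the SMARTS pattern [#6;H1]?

6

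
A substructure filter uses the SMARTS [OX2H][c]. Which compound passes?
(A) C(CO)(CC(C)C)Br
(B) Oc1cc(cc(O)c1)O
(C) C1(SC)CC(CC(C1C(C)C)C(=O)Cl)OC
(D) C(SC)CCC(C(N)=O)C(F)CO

[OX2H][c] describes a hydroxyl oxygen attached to an aromatic carbon (a phenol).
(A) has a hydroxyl group (-OH) but the -OH is on an aliphatic carbon, not an aromatic c.
(B) contains a hydroxyl group (-OH), which satisfies every atom and bond constraint.
(C) has a methoxy ether (-OCH3) but the oxygen has H0, not H1.
(D) has a hydroxyl group (-OH) but the -OH is on an aliphatic carbon, not an aromatic c.
So the answer is (B).

B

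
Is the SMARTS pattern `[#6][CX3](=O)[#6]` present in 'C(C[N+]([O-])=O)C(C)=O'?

Yes

The pattern [#6][CX3](=O)[#6] describes a carbonyl carbon (no H) flanked by two carbons — a ketone.
The molecule carries an acetyl/ketone group (-C(=O)CH3), whose atoms satisfy every constraint of the query, so the pattern matches.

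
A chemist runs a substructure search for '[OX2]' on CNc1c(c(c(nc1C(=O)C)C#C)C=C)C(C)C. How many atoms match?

The query [OX2] means: aliphatic oxygen with two total connections — ether, hydroxyl, or ester single-bond O.
Check the 18 heavy atoms by environment: 1× n (aromatic, X2) → no; 5× c (aromatic, X3) → no; 3× C (X3) → no; 2× C (X2) → no; 1× N (X3) → no; 5× C (X4) → no; 1× O (X1) → no.
No environment satisfies the query, so 0 matching atoms.

0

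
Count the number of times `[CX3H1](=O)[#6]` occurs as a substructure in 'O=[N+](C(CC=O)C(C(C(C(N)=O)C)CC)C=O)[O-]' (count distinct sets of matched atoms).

2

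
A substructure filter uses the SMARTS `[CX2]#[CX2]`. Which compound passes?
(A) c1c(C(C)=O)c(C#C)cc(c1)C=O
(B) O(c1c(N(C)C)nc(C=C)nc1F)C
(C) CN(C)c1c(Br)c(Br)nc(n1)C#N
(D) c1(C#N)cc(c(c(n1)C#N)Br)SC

A

[CX2]#[CX2] describes a carbon-carbon triple bond (an alkyne).
(A) contains an ethynyl group (-C#CH), which satisfies every atom and bond constraint.
(B) has a vinyl group (-CH=CH2) but the C=C is a double bond; both carbons are CX3, not CX2.
(C) has a nitrile (-C#N) but the triple bond is C#N, not C#C.
(D) has a nitrile (-C#N) but the triple bond is C#N, not C#C.
So the answer is (A).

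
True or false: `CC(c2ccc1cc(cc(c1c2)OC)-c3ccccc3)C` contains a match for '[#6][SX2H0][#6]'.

False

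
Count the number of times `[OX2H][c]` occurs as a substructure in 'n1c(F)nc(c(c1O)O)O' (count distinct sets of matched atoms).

3

[OX2H][c] is the SMARTS for a phenol: a hydroxyl oxygen attached to an aromatic carbon.
The molecule carries 3 separate instances of a hydroxyl group (-OH) meeting every constraint; each maps to a distinct set of atoms, giving 3 matches.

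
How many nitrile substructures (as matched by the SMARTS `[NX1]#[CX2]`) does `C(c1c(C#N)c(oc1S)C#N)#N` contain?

[NX1]#[CX2] is the SMARTS for a nitrile: a nitrogen triple-bonded to a two-connected carbon.
The molecule carries 3 separate instances of a nitrile (-C#N) meeting every constraint; each maps to a distinct set of atoms, giving 3 matches.

3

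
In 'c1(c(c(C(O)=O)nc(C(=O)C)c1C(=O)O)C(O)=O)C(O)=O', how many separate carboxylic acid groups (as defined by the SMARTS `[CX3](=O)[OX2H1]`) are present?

4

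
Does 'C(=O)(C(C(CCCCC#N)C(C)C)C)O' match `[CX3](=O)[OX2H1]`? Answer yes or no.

The pattern [CX3](=O)[OX2H1] describes an sp2 carbon double-bonded to O and single-bonded to an -OH oxygen — a carboxylic acid.
The molecule carries a carboxylic acid group (-C(=O)OH), whose atoms satisfy every constraint of the query, so the pattern matches.

Yes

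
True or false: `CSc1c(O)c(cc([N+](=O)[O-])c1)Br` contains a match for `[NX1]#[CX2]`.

The pattern [NX1]#[CX2] describes a nitrogen triple-bonded to a two-connected carbon — a nitrile.
The closest candidate here is a nitro group (-[N+](=O)[O-]), but there is no C#N triple bond. No other fragment satisfies the full query, so there is no match.

False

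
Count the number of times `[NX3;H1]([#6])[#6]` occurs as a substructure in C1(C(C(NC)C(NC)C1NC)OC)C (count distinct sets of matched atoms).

[NX3;H1]([#6])[#6] is the SMARTS for a secondary amine: a trivalent nitrogen with one H, bonded to two carbons.
The molecule carries 3 separate instances of an N-methylamino group (-NHCH3) meeting every constraint; each maps to a distinct set of atoms, giving 3 matches.

3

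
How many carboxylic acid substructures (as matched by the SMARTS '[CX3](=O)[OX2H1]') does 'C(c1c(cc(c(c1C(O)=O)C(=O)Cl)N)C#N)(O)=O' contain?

2

[CX3](=O)[OX2H1] is the SMARTS for a carboxylic acid: an sp2 carbon double-bonded to O and single-bonded to an -OH oxygen.
The molecule carries 2 separate instances of a carboxylic acid group (-C(=O)OH) meeting every constraint; each maps to a distinct set of atoms, giving 2 matches.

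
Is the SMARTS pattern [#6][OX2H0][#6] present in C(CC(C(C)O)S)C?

No

The pattern [#6][OX2H0][#6] describes an aliphatic oxygen bridging two carbons with no H on the oxygen — an ether.
The closest candidate here is a hydroxyl group (-OH), but the oxygen has H1, not H0 bridging two carbons. No other fragment satisfies the full query, so there is no match.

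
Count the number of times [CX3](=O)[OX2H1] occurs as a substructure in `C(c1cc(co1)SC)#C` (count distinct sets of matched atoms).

[CX3](=O)[OX2H1] is the SMARTS for a carboxylic acid: an sp2 carbon double-bonded to O and single-bonded to an -OH oxygen.
No fragment in the molecule satisfies every constraint, giving 0 matches.

0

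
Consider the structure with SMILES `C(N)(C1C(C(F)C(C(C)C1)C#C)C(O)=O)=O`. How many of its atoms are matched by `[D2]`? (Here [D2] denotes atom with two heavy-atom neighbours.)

2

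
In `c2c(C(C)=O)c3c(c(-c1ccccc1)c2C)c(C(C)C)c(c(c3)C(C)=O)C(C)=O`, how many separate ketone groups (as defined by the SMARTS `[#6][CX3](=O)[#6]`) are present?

[#6][CX3](=O)[#6] is the SMARTS for a ketone: a carbonyl carbon (no H) flanked by two carbons.
The molecule carries 3 separate instances of an acetyl/ketone group (-C(=O)CH3) meeting every constraint; each maps to a distinct set of atoms, giving 3 matches.

3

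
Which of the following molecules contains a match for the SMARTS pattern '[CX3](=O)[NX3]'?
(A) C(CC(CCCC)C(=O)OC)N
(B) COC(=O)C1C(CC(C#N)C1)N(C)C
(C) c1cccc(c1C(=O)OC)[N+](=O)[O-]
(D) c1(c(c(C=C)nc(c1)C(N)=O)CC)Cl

D

[CX3](=O)[NX3] describes a carbonyl carbon bonded to a trivalent nitrogen (an amide).
(A) has a primary amino group (-NH2) but the -NH2 is not attached to a carbonyl carbon.
(B) has a methyl-ester group (-C(=O)OCH3) but the carbonyl is bonded to O, not to an NX3 nitrogen.
(C) has a methyl-ester group (-C(=O)OCH3) but the carbonyl is bonded to O, not to an NX3 nitrogen.
(D) contains a primary amide (-C(=O)NH2), which satisfies every atom and bond constraint.
So the answer is (D).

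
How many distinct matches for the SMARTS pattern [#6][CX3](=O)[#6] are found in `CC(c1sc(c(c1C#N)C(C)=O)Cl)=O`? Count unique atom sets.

[#6][CX3](=O)[#6] is the SMARTS for a ketone: a carbonyl carbon (no H) flanked by two carbons.
The molecule carries 2 separate instances of an acetyl/ketone group (-C(=O)CH3) meeting every constraint; each maps to a distinct set of atoms, giving 2 matches.

2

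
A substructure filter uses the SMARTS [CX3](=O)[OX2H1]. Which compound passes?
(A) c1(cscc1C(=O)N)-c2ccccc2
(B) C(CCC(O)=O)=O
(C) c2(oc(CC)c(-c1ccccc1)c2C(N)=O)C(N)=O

B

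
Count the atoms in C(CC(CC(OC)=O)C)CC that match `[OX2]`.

1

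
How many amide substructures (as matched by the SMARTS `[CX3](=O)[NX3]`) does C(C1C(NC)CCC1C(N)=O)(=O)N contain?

2

[CX3](=O)[NX3] is the SMARTS for an amide: a carbonyl carbon bonded to a trivalent nitrogen.
The molecule carries 2 separate instances of a primary amide (-C(=O)NH2) meeting every constraint; each maps to a distinct set of atoms, giving 2 matches.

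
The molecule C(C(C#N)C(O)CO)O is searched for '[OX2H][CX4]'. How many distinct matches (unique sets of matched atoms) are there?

3

[OX2H][CX4] is the SMARTS for an aliphatic alcohol: a hydroxyl oxygen bound to an sp3 (X4) carbon.
The molecule carries 3 separate instances of a hydroxyl group (-OH) meeting every constraint; each maps to a distinct set of atoms, giving 3 matches.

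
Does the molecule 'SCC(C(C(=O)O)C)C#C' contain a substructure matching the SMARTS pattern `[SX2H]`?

The pattern [SX2H] describes an aliphatic sulfur with two connections, one being H — a thiol.
The molecule carries a thiol (-SH), whose atoms satisfy every constraint of the query, so the pattern matches.

Yes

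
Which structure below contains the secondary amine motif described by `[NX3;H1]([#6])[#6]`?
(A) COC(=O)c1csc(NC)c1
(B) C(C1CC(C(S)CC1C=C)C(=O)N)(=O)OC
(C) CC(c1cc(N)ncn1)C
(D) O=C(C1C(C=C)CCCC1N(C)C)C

[NX3;H1]([#6])[#6] describes a trivalent nitrogen with one H, bonded to two carbons (a secondary amine).
(A) contains an N-methylamino group (-NHCH3), which satisfies every atom and bond constraint.
(B) has a primary amide (-C(=O)NH2) but the -C(=O)NH2 nitrogen has H2, not H1.
(C) has a primary amino group (-NH2) but the nitrogen has H2 and only one carbon neighbour.
(D) has a dimethylamino group (-N(CH3)2) but the nitrogen has H0, not H1.
So the answer is (A).

A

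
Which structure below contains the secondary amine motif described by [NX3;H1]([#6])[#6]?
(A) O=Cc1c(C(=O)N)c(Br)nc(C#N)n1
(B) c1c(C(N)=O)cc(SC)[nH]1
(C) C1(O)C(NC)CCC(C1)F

C

[NX3;H1]([#6])[#6] describes a trivalent nitrogen with one H, bonded to two carbons (a secondary amine).
(A) has a primary amide (-C(=O)NH2) but the -C(=O)NH2 nitrogen has H2, not H1.
(B) has a primary amide (-C(=O)NH2) but the -C(=O)NH2 nitrogen has H2, not H1.
(C) contains an N-methylamino group (-NHCH3), which satisfies every atom and bond constraint.
So the answer is (C).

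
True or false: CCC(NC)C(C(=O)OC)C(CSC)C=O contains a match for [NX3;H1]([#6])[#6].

True

The pattern [NX3;H1]([#6])[#6] describes a trivalent nitrogen with one H, bonded to two carbons — a secondary amine.
The molecule carries an N-methylamino group (-NHCH3), whose atoms satisfy every constraint of the query, so the pattern matches.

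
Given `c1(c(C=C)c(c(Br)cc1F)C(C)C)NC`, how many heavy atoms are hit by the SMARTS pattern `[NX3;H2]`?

Check the 15 heavy atoms by environment: 5× c (aromatic, H0, X3) → no; 1× c (aromatic, H1, X3) → no; 1× F (H0, X1) → no; 1× C (H1, X4) → no; 3× C (H3, X4) → no; 1× C (H1, X3) → no; 1× C (H2, X3) → no; 1× N (H1, X3) → no; 1× Br (H0, X1) → no.
No environment satisfies the query, so 0 matching atoms.

0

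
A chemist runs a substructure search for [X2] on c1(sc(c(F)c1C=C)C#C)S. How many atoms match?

The query [X2] means: any atom with exactly two total connections (bonds + H).
Check the 11 heavy atoms by environment: 1× s (aromatic, X2) → match; 4× c (aromatic, X3) → no; 1× F (X1) → no; 2× C (X2) → match; 1× S (X2) → match; 2× C (X3) → no.
Summing the matching environments: 1 + 2 + 1 = 4 matching atoms.

4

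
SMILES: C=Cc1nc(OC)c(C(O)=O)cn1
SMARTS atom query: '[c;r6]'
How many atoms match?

4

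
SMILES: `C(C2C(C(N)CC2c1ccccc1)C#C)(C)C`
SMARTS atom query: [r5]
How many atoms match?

5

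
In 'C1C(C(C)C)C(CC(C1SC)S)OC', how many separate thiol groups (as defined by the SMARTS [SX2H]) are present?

[SX2H] is the SMARTS for a thiol: an aliphatic sulfur with two connections, one being H.
Exactly one fragment in the molecule meets all constraints, giving 1 match.

1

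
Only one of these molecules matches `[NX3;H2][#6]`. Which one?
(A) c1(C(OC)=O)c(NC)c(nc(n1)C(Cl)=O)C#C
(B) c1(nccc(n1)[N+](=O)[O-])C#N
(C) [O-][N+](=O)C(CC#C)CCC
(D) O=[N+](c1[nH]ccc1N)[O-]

D

[NX3;H2][#6] describes a trivalent nitrogen with two H attached to carbon (a primary amine).
(A) has an N-methylamino group (-NHCH3) but the nitrogen bears two carbons and only one H (H1), not H2.
(B) has a nitrile (-C#N) but the nitrogen is NX1 (triple-bonded), not NX3 with two H.
(C) has a nitro group (-[N+](=O)[O-]) but the nitrogen is [N+] with no H, not NX3H2.
(D) contains a primary amino group (-NH2), which satisfies every atom and bond constraint.
So the answer is (D).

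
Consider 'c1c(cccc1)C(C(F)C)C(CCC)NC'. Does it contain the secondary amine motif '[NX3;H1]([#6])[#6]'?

Yes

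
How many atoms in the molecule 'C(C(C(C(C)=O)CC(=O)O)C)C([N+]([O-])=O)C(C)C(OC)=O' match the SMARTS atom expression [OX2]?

2

The query [OX2] means: aliphatic oxygen with two total connections — ether, hydroxyl, or ester single-bond O.
Check the 21 heavy atoms by environment: 10× C (X4) → no; 3× C (X3) → no; 4× O (X1) → no; 2× O (X2) → match; 1× N (charge +1, X3) → no; 1× O (charge -1, X1) → no.
That gives 2 matching atoms.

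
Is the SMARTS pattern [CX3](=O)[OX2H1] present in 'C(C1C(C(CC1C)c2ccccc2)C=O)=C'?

No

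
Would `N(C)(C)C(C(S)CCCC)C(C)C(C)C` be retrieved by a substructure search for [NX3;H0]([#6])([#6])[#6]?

The pattern [NX3;H0]([#6])([#6])[#6] describes a trivalent nitrogen with no H, bonded to three carbons — a tertiary amine.
The molecule carries a dimethylamino group (-N(CH3)2), whose atoms satisfy every constraint of the query, so the pattern matches.

Yes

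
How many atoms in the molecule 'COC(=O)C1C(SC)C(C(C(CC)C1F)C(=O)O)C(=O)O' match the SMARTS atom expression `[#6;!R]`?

7

The query [#6;!R] means: carbon not in any ring.
Check the 21 heavy atoms by environment: 6× C (in 6-ring) → no; 7× C (acyclic) → match; 1× F (acyclic) → no; 6× O (acyclic) → no; 1× S (acyclic) → no.
That gives 7 matching atoms.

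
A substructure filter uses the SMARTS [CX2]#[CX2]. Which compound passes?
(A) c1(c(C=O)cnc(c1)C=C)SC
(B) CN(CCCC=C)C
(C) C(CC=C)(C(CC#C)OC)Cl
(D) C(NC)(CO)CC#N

C

[CX2]#[CX2] describes a carbon-carbon triple bond (an alkyne).
(A) has a vinyl group (-CH=CH2) but the C=C is a double bond; both carbons are CX3, not CX2.
(B) has a vinyl group (-CH=CH2) but the C=C is a double bond; both carbons are CX3, not CX2.
(C) contains an ethynyl group (-C#CH), which satisfies every atom and bond constraint.
(D) has a nitrile (-C#N) but the triple bond is C#N, not C#C.
So the answer is (C).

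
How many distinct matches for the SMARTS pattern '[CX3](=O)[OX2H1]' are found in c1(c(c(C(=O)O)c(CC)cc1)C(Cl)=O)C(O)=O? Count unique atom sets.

[CX3](=O)[OX2H1] is the SMARTS for a carboxylic acid: an sp2 carbon double-bonded to O and single-bonded to an -OH oxygen.
The molecule carries 2 separate instances of a carboxylic acid group (-C(=O)OH) meeting every constraint; each maps to a distinct set of atoms, giving 2 matches.

2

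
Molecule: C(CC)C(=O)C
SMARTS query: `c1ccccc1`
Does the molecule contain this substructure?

No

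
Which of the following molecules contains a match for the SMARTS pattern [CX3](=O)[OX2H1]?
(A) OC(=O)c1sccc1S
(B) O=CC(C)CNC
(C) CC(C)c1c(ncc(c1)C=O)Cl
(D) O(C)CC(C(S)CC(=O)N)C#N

A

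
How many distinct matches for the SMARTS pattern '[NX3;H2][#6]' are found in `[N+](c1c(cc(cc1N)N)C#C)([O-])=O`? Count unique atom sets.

2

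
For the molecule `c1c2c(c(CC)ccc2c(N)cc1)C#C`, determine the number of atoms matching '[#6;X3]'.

The query [#6;X3] means: any carbon (aromatic or not) with three total connections.
Check the 15 heavy atoms by environment: 10× c (aromatic, X3) → match; 2× C (X2) → no; 2× C (X4) → no; 1× N (X3) → no.
That gives 10 matching atoms.

10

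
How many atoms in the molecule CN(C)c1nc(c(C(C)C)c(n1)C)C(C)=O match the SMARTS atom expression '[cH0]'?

4

The query [cH0] means: aromatic carbon with no attached hydrogen (substituted or ring-fusion).
Check the 16 heavy atoms by environment: 2× n (aromatic, H0) → no; 4× c (aromatic, H0) → match; 1× N (H0) → no; 6× C (H3) → no; 1× C (H1) → no; 1× C (H0) → no; 1× O (H0) → no.
That gives 4 matching atoms.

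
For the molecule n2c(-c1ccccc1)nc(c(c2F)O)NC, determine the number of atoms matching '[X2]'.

3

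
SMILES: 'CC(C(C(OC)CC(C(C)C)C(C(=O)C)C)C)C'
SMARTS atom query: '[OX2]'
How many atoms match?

1

The query [OX2] means: aliphatic oxygen with two total connections — ether, hydroxyl, or ester single-bond O.
Check the 18 heavy atoms by environment: 15× C (X4) → no; 1× O (X2) → match; 1× C (X3) → no; 1× O (X1) → no.
That gives 1 matching atom.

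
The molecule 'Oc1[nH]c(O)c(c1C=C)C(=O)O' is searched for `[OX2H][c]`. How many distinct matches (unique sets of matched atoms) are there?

[OX2H][c] is the SMARTS for a phenol: a hydroxyl oxygen attached to an aromatic carbon.
The molecule carries 2 separate instances of a hydroxyl group (-OH) meeting every constraint; each maps to a distinct set of atoms, giving 2 matches.

2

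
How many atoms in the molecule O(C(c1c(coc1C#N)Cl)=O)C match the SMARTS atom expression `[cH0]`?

3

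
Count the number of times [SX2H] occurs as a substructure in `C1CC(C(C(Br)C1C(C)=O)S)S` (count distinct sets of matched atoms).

2

[SX2H] is the SMARTS for a thiol: an aliphatic sulfur with two connections, one being H.
The molecule carries 2 separate instances of a thiol (-SH) meeting every constraint; each maps to a distinct set of atoms, giving 2 matches.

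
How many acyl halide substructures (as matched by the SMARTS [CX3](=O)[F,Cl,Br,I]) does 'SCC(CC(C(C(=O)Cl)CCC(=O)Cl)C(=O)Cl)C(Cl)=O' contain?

[CX3](=O)[F,Cl,Br,I] is the SMARTS for an acyl halide: a carbonyl carbon bonded to a halogen.
The molecule carries 4 separate instances of an acyl chloride (-C(=O)Cl) meeting every constraint; each maps to a distinct set of atoms, giving 4 matches.

4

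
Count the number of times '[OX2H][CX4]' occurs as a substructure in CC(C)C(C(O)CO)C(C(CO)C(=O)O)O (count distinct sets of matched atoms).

[OX2H][CX4] is the SMARTS for an aliphatic alcohol: a hydroxyl oxygen bound to an sp3 (X4) carbon.
The molecule carries 4 separate instances of a hydroxyl group (-OH) meeting every constraint; each maps to a distinct set of atoms, giving 4 matches.

4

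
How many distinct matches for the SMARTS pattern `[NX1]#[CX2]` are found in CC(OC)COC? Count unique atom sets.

0

[NX1]#[CX2] is the SMARTS for a nitrile: a nitrogen triple-bonded to a two-connected carbon.
No fragment in the molecule satisfies every constraint, giving 0 matches.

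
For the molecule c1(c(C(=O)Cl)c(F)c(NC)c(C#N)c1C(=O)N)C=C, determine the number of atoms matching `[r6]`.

The query [r6] means: r6 matches atoms in a six-membered ring.
Check the 19 heavy atoms by environment: 6× c (aromatic, in 6-ring) → match; 6× C (acyclic) → no; 3× N (acyclic) → no; 2× O (acyclic) → no; 1× Cl (acyclic) → no; 1× F (acyclic) → no.
That gives 6 matching atoms.

6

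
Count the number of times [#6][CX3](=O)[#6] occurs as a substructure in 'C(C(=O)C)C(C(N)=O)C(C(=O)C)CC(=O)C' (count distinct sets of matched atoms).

3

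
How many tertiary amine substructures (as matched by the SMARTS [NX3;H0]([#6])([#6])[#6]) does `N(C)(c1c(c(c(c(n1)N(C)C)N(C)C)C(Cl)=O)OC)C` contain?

3

[NX3;H0]([#6])([#6])[#6] is the SMARTS for a tertiary amine: a trivalent nitrogen with no H, bonded to three carbons.
The molecule carries 3 separate instances of a dimethylamino group (-N(CH3)2) meeting every constraint; each maps to a distinct set of atoms, giving 3 matches.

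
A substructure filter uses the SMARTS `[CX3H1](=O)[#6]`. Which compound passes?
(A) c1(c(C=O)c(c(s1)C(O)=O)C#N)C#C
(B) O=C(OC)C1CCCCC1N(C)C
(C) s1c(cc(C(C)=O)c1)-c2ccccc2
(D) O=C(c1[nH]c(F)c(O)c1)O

[CX3H1](=O)[#6] describes an sp2 carbon with one H, double-bonded to O and single-bonded to carbon (an aldehyde).
(A) contains an aldehyde (-CHO), which satisfies every atom and bond constraint.
(B) has a methyl-ester group (-C(=O)OCH3) but the carbonyl carbon has H0, not H1.
(C) has an acetyl/ketone group (-C(=O)CH3) but the carbonyl carbon has H0 (two carbon neighbours), not H1.
(D) has a carboxylic acid group (-C(=O)OH) but the carbonyl carbon has H0 and is bonded to O, not H1.
So the answer is (A).

A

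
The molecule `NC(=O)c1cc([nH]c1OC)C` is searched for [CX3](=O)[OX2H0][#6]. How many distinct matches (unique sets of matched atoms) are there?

[CX3](=O)[OX2H0][#6] is the SMARTS for an ester: a carbonyl carbon bonded to an oxygen that is itself bonded to carbon (no H on that O).
The molecule has a primary amide (-C(=O)NH2), but the carbonyl is bonded to N, not to an O-C linkage; nothing else fits, so there are 0 matches.

0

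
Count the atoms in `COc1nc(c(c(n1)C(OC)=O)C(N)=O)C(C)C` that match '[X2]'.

The query [X2] means: any atom with exactly two total connections (bonds + H).
Check the 18 heavy atoms by environment: 2× n (aromatic, X2) → match; 4× c (aromatic, X3) → no; 5× C (X4) → no; 2× O (X2) → match; 2× C (X3) → no; 2× O (X1) → no; 1× N (X3) → no.
Summing the matching environments: 2 + 2 = 4 matching atoms.

4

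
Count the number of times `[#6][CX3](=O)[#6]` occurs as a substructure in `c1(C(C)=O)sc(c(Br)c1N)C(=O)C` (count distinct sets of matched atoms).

[#6][CX3](=O)[#6] is the SMARTS for a ketone: a carbonyl carbon (no H) flanked by two carbons.
The molecule carries 2 separate instances of an acetyl/ketone group (-C(=O)CH3) meeting every constraint; each maps to a distinct set of atoms, giving 2 matches.

2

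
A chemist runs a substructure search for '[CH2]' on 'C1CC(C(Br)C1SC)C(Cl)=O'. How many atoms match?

2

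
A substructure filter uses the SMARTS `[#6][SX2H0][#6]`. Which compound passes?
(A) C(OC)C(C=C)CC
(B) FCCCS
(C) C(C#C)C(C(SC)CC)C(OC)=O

[#6][SX2H0][#6] describes an aliphatic sulfur bridging two carbons with no H on the sulfur (a thioether).
(A) has a methoxy ether (-OCH3) but the bridging atom is O, not S.
(B) has a thiol (-SH) but the sulfur has H1, not H0 bridging two carbons.
(C) contains a methylthio ether (-SCH3), which satisfies every atom and bond constraint.
So the answer is (C).

C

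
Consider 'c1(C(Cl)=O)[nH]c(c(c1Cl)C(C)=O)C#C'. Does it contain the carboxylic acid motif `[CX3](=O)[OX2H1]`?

The pattern [CX3](=O)[OX2H1] describes an sp2 carbon double-bonded to O and single-bonded to an -OH oxygen — a carboxylic acid.
The closest candidate here is an acyl chloride (-C(=O)Cl), but the carbonyl is bonded to Cl, not to an -OH oxygen. No other fragment satisfies the full query, so there is no match.

No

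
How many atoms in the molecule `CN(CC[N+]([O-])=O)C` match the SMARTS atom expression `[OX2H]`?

Check the 8 heavy atoms by environment: 2× C (H2, X4) → no; 1× N (H0, X3) → no; 2× C (H3, X4) → no; 1× N (charge +1, H0, X3) → no; 1× O (charge -1, H0, X1) → no; 1× O (H0, X1) → no.
No environment satisfies the query, so 0 matching atoms.

0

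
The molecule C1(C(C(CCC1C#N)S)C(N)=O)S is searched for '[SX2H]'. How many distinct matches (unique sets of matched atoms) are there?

[SX2H] is the SMARTS for a thiol: an aliphatic sulfur with two connections, one being H.
The molecule carries 2 separate instances of a thiol (-SH) meeting every constraint; each maps to a distinct set of atoms, giving 2 matches.

2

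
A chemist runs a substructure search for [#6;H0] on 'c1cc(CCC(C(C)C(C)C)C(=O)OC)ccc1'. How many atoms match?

The query [#6;H0] means: any carbon with no attached hydrogen.
Check the 18 heavy atoms by environment: 2× C (H2) → no; 3× C (H1) → no; 4× C (H3) → no; 1× c (aromatic, H0) → match; 5× c (aromatic, H1) → no; 1× C (H0) → match; 2× O (H0) → no.
Summing the matching environments: 1 + 1 = 2 matching atoms.

2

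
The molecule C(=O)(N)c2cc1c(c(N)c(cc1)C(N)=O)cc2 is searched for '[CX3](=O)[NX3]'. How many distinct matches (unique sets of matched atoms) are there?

2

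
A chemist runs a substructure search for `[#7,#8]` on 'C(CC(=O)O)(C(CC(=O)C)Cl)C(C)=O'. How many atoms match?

4

The query [#7,#8] means: nitrogen or oxygen (comma = OR).
Check the 14 heavy atoms by environment: 9× C → no; 4× O → match; 1× Cl → no.
That gives 4 matching atoms.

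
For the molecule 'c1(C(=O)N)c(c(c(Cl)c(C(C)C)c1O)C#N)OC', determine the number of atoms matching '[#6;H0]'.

8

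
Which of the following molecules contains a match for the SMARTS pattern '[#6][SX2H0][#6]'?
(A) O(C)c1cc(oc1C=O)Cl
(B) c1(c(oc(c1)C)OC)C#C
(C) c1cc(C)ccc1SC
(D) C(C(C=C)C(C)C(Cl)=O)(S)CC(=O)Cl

[#6][SX2H0][#6] describes an aliphatic sulfur bridging two carbons with no H on the sulfur (a thioether).
(A) has a methoxy ether (-OCH3) but the bridging atom is O, not S.
(B) has a methoxy ether (-OCH3) but the bridging atom is O, not S.
(C) contains a methylthio ether (-SCH3), which satisfies every atom and bond constraint.
(D) has a thiol (-SH) but the sulfur has H1, not H0 bridging two carbons.
So the answer is (C).

C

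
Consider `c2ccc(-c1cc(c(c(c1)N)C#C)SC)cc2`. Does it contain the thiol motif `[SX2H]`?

No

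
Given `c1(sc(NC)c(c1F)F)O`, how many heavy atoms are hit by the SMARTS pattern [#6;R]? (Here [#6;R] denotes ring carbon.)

4

Check the 10 heavy atoms by environment: 1× s (aromatic, in 5-ring) → no; 4× c (aromatic, in 5-ring) → match; 2× F (acyclic) → no; 1× O (acyclic) → no; 1× N (acyclic) → no; 1× C (acyclic) → no.
That gives 4 matching atoms.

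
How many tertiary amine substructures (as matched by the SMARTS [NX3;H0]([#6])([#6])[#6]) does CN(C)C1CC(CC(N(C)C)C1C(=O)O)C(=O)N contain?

2

[NX3;H0]([#6])([#6])[#6] is the SMARTS for a tertiary amine: a trivalent nitrogen with no H, bonded to three carbons.
The molecule carries 2 separate instances of a dimethylamino group (-N(CH3)2) meeting every constraint; each maps to a distinct set of atoms, giving 2 matches.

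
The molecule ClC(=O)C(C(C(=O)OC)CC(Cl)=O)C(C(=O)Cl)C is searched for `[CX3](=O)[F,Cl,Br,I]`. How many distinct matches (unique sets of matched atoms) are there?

3

[CX3](=O)[F,Cl,Br,I] is the SMARTS for an acyl halide: a carbonyl carbon bonded to a halogen.
The molecule carries 3 separate instances of an acyl chloride (-C(=O)Cl) meeting every constraint; each maps to a distinct set of atoms, giving 3 matches.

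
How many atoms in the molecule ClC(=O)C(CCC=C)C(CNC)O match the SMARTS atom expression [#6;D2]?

4

The query [#6;D2] means: any carbon bonded to exactly two heavy atoms.
Check the 13 heavy atoms by environment: 4× C (D2) → match; 3× C (D3) → no; 1× N (D2) → no; 2× C (D1) → no; 2× O (D1) → no; 1× Cl (D1) → no.
That gives 4 matching atoms.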